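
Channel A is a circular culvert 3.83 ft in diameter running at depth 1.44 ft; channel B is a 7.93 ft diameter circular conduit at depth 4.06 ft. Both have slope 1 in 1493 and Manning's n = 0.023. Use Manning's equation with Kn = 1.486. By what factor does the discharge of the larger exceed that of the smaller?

Channel A: For a circular section of diameter D = 3.83 ft at depth y = 1.44 ft, the central angle is θ = 2 arccos(1 − 2y/D) = 2.64 rad. Then A = (D²/8)(θ − sin θ) = 3.96 ft² and P = Dθ/2 = 5.056 ft. Hydraulic radius R = A/P = 3.96/5.056 = 0.7832 ft. Q_A = (1.486/0.023)·3.96·0.7832^(2/3)·√0.0006698 = 5.626 ft³/s.
Channel B: For a circular section of diameter D = 7.93 ft at depth y = 4.06 ft, the central angle is θ = 2 arccos(1 − 2y/D) = 3.19 rad. Then A = (D²/8)(θ − sin θ) = 25.45 ft² and P = Dθ/2 = 12.65 ft. Hydraulic radius R = A/P = 25.45/12.65 = 2.012 ft. Q_B = (1.486/0.023)·25.45·2.012^(2/3)·√0.0006698 = 67.82 ft³/s.
The larger discharge is 67.82 ft³/s and the smaller is 5.626 ft³/s; the ratio is 12.1.

12.1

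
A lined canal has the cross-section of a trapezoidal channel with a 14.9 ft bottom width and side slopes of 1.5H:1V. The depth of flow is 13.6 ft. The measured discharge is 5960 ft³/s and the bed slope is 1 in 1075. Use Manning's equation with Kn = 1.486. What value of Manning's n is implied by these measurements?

With bottom width b = 14.9 ft and side slope z = 1.5: A = (b + zy)y = (14.9 + 1.5×13.6)×13.6 = 480.1 ft²; P = b + 2y√(1+z²) = 14.9 + 2×13.6×1.803 = 63.94 ft.
Hydraulic radius R = A/P = 480.1/63.94 = 7.509 ft.
Rearranging Manning's equation: n = (1.486/Q) A R^(2/3) S^(1/2) = (1.486/5960) × 480.1 × 7.509^(2/3) × √0.0009302 = 0.014.

n = 0.014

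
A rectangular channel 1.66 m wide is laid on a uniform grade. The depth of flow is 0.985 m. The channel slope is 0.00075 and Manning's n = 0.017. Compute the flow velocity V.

V = 0.947 m/s

Flow area A = b·y = 1.66 × 0.985 = 1.635 m². Wetted perimeter P = b + 2y = 1.66 + 2×0.985 = 3.63 m.
Hydraulic radius R = A/P = 1.635/3.63 = 0.4504 m.
From Manning's equation, V = (1/n) R^(2/3) S^(1/2) = (1/0.017) × 0.4504^(2/3) × 0.00075^(1/2) = 0.947 m/s.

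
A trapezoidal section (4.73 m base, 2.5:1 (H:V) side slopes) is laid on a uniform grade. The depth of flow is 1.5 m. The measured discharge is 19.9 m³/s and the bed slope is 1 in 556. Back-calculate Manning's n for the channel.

n = 0.027

With bottom width b = 4.73 m and side slope z = 2.5: A = (b + zy)y = (4.73 + 2.5×1.5)×1.5 = 12.72 m²; P = b + 2y√(1+z²) = 4.73 + 2×1.5×2.693 = 12.81 m.
Hydraulic radius R = A/P = 12.72/12.81 = 0.9931 m.
Rearranging Manning's equation: n = (1/Q) A R^(2/3) S^(1/2) = (1/19.9) × 12.72 × 0.9931^(2/3) × √0.001799 = 0.027.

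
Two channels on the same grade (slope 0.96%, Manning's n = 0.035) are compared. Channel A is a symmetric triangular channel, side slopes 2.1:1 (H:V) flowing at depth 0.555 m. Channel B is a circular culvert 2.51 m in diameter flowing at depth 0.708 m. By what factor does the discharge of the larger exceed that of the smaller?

2.45

Channel A: For a triangular section with side slope z = 2.1: A = zy² = 2.1×0.555² = 0.6469 m²; P = 2y√(1+z²) = 2×0.555×2.326 = 2.582 m. Hydraulic radius R = A/P = 0.6469/2.582 = 0.2505 m. Q_A = (1/0.035)·0.6469·0.2505^(2/3)·√0.0096 = 0.7197 m³/s.
Channel B: For a circular section of diameter D = 2.51 m at depth y = 0.708 m, the central angle is θ = 2 arccos(1 − 2y/D) = 2.24 rad. Then A = (D²/8)(θ − sin θ) = 1.146 m² and P = Dθ/2 = 2.811 m. Hydraulic radius R = A/P = 1.146/2.811 = 0.4077 m. Q_B = (1/0.035)·1.146·0.4077^(2/3)·√0.0096 = 1.764 m³/s.
The larger discharge is 1.764 m³/s and the smaller is 0.7197 m³/s; the ratio is 2.45.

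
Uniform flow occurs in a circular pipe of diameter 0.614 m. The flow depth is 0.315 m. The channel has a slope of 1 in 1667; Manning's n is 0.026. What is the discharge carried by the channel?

For a circular section of diameter D = 0.614 m at depth y = 0.315 m, the central angle is θ = 2 arccos(1 − 2y/D) = 3.194 rad. Then A = (D²/8)(θ − sin θ) = 0.153 m² and P = Dθ/2 = 0.9805 m.
Hydraulic radius R = A/P = 0.153/0.9805 = 0.156 m.
Manning's equation: Q = (1/n) A R^(2/3) S^(1/2) = (1/0.026) × 0.153 × 0.156^(2/3) × 0.0005999^(1/2) = 0.0418 m³/s.

Q = 0.0418 m³/s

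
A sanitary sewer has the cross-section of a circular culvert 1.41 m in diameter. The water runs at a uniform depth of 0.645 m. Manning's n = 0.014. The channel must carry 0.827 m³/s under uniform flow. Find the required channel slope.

S = 0.0012

For a circular section of diameter D = 1.41 m at depth y = 0.645 m, the central angle is θ = 2 arccos(1 − 2y/D) = 2.971 rad. Then A = (D²/8)(θ − sin θ) = 0.6962 m² and P = Dθ/2 = 2.095 m.
Hydraulic radius R = A/P = 0.6962/2.095 = 0.3324 m.
From Manning's equation, S = [nQ / (1 A R^(2/3))]² = [0.014 × 0.827 / (1 × 0.6962 × 0.3324^(2/3))]² = 0.0012.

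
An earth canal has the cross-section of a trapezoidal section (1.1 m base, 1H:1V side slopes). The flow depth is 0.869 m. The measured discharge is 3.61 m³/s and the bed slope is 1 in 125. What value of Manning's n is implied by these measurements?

n = 0.026

With bottom width b = 1.1 m and side slope z = 1: A = (b + zy)y = (1.1 + 1×0.869)×0.869 = 1.711 m²; P = b + 2y√(1+z²) = 1.1 + 2×0.869×1.414 = 3.558 m.
Hydraulic radius R = A/P = 1.711/3.558 = 0.4809 m.
Rearranging Manning's equation: n = (1/Q) A R^(2/3) S^(1/2) = (1/3.61) × 1.711 × 0.4809^(2/3) × √0.008 = 0.026.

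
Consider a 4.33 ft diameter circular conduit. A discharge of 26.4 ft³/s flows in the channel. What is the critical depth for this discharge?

At critical depth, Q² T / (g A³) = 1, i.e. A³/T = Q²/g = 26.4²/32.2 = 21.64.
At y = 1.23 ft: A³/T = 10.46 — short.
At y = 1.64 ft: A³/T = 31.8 — over.
At y = 1.48 ft: A³/T = 21.41 — ≈ 21.64.

y_c = 1.48 ft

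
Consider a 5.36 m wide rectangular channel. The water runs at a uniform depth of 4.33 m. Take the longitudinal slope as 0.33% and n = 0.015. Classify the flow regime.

subcritical

Flow area A = b·y = 5.36 × 4.33 = 23.21 m². Wetted perimeter P = b + 2y = 5.36 + 2×4.33 = 14.02 m.
Hydraulic radius R = A/P = 23.21/14.02 = 1.655 m.
V = (1/n) R^(2/3) √S = (1/0.015) × 1.655^(2/3) × √0.0033 = 5.359 m/s. Hydraulic depth D_h = A/T = 23.21/5.36 = 4.33 m.
Froude number Fr = V/√(g·D_h) = 5.359/√(9.81×4.33) = 0.822, which is less than 1, so the flow is subcritical.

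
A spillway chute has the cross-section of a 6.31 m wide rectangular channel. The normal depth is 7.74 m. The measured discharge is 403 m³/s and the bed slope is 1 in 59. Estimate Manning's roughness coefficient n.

Flow area A = b·y = 6.31 × 7.74 = 48.84 m². Wetted perimeter P = b + 2y = 6.31 + 2×7.74 = 21.79 m.
Hydraulic radius R = A/P = 48.84/21.79 = 2.241 m.
Rearranging Manning's equation: n = (1/Q) A R^(2/3) S^(1/2) = (1/403) × 48.84 × 2.241^(2/3) × √0.01695 = 0.027.

n = 0.027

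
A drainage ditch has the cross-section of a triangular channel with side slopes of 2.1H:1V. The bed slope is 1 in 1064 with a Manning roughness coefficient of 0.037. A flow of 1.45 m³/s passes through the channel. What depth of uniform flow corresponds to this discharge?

y_n = 1.14 m

Manning's equation rearranged: A R^(2/3) = nQ / (1·√S) = 0.037 × 1.45 / (√0.0009398) = 1.75.
Try y = 0.989 m: A R^(2/3) = 1.2 — low.
Try y = 1.14 m: A R^(2/3) = 1.753 — close enough.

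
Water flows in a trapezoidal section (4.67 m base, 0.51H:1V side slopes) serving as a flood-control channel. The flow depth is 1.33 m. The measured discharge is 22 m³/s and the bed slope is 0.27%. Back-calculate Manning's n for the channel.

With bottom width b = 4.67 m and side slope z = 0.51: A = (b + zy)y = (4.67 + 0.51×1.33)×1.33 = 7.113 m²; P = b + 2y√(1+z²) = 4.67 + 2×1.33×1.123 = 7.656 m.
Hydraulic radius R = A/P = 7.113/7.656 = 0.9291 m.
Rearranging Manning's equation: n = (1/Q) A R^(2/3) S^(1/2) = (1/22) × 7.113 × 0.9291^(2/3) × √0.0027 = 0.016.

n = 0.016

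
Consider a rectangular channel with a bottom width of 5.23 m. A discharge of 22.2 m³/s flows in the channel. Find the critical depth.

y_c = 1.22 m

For a rectangular channel, critical depth y_c = (q²/g)^(1/3) where q = Q/b = 22.2/5.23 = 4.245 m²/s.
So y_c = (4.245²/9.81)^(1/3) = 1.22 m.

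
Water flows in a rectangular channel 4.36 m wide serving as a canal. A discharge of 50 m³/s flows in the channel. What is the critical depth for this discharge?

y_c = 2.38 m

For a rectangular channel, critical depth y_c = (q²/g)^(1/3) where q = Q/b = 50/4.36 = 11.47 m²/s.
So y_c = (11.47²/9.81)^(1/3) = 2.38 m.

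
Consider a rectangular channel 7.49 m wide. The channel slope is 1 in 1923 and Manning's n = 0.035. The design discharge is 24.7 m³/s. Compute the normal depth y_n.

Manning's equation rearranged: A R^(2/3) = nQ / (1·√S) = 0.035 × 24.7 / (√0.00052) = 37.91.
Try y = 4.37 m: A R^(2/3) = 52.25 — over.
Try y = 2.74 m: A R^(2/3) = 27.87 — short.
Try y = 3.43 m: A R^(2/3) = 37.88 — ≈ 37.91.

y_n = 3.43 m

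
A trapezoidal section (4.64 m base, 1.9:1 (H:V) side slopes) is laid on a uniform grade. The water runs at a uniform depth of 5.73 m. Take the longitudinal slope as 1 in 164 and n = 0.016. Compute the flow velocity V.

With bottom width b = 4.64 m and side slope z = 1.9: A = (b + zy)y = (4.64 + 1.9×5.73)×5.73 = 88.97 m²; P = b + 2y√(1+z²) = 4.64 + 2×5.73×2.147 = 29.25 m.
Hydraulic radius R = A/P = 88.97/29.25 = 3.042 m.
From Manning's equation, V = (1/n) R^(2/3) S^(1/2) = (1/0.016) × 3.042^(2/3) × 0.006098^(1/2) = 10.2 m/s.

V = 10.2 m/s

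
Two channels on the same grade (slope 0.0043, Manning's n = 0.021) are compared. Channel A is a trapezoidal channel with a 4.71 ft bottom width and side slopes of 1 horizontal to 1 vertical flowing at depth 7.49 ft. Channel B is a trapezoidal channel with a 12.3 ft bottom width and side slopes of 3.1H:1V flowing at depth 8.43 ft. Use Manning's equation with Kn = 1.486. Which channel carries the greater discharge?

Channel A: With bottom width b = 4.71 ft and side slope z = 1: A = (b + zy)y = (4.71 + 1×7.49)×7.49 = 91.38 ft²; P = b + 2y√(1+z²) = 4.71 + 2×7.49×1.414 = 25.89 ft. Hydraulic radius R = A/P = 91.38/25.89 = 3.529 ft. Q_A = (1.486/0.021)·91.38·3.529^(2/3)·√0.0043 = 982.8 ft³/s.
Channel B: With bottom width b = 12.3 ft and side slope z = 3.1: A = (b + zy)y = (12.3 + 3.1×8.43)×8.43 = 324 ft²; P = b + 2y√(1+z²) = 12.3 + 2×8.43×3.257 = 67.22 ft. Hydraulic radius R = A/P = 324/67.22 = 4.82 ft. Q_B = (1.486/0.021)·324·4.82^(2/3)·√0.0043 = 4290 ft³/s.
Q_A = 982.8 ft³/s vs Q_B = 4290 ft³/s, so channel B carries more.

channel B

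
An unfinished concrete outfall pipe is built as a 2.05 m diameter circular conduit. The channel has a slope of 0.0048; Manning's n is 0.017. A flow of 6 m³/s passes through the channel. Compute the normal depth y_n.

y_n = 1.26 m

Manning's equation rearranged: A R^(2/3) = nQ / (1·√S) = 0.017 × 6 / (√0.0048) = 1.472.
Try y = 1.49 m: A R^(2/3) = 1.856 — too large.
Try y = 1.26 m: A R^(2/3) = 1.473 — matches.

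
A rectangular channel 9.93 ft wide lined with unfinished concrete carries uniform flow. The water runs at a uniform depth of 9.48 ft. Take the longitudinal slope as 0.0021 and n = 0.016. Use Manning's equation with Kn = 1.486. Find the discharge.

Flow area A = b·y = 9.93 × 9.48 = 94.14 ft². Wetted perimeter P = b + 2y = 9.93 + 2×9.48 = 28.89 ft.
Hydraulic radius R = A/P = 94.14/28.89 = 3.258 ft.
Manning's equation: Q = (1.486/n) A R^(2/3) S^(1/2) = (1.486/0.016) × 94.14 × 3.258^(2/3) × 0.0021^(1/2) = 881 ft³/s.

Q = 881 ft³/s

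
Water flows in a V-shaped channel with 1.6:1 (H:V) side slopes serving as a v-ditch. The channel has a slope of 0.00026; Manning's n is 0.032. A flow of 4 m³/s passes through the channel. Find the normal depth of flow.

y_n = 2.26 m

Manning's equation rearranged: A R^(2/3) = nQ / (1·√S) = 0.032 × 4 / (√0.00026) = 7.938.
Try y = 1.98 m: A R^(2/3) = 5.582 — too small.
Try y = 2.26 m: A R^(2/3) = 7.943 — matches.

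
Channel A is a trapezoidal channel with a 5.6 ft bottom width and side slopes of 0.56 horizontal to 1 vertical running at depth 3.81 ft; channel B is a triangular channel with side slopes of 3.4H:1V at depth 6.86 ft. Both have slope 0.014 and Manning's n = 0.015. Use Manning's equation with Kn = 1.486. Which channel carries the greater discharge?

channel B

Channel A: With bottom width b = 5.6 ft and side slope z = 0.56: A = (b + zy)y = (5.6 + 0.56×3.81)×3.81 = 29.47 ft²; P = b + 2y√(1+z²) = 5.6 + 2×3.81×1.146 = 14.33 ft. Hydraulic radius R = A/P = 29.47/14.33 = 2.056 ft. Q_A = (1.486/0.015)·29.47·2.056^(2/3)·√0.014 = 558.4 ft³/s.
Channel B: For a triangular section with side slope z = 3.4: A = zy² = 3.4×6.86² = 160 ft²; P = 2y√(1+z²) = 2×6.86×3.544 = 48.62 ft. Hydraulic radius R = A/P = 160/48.62 = 3.291 ft. Q_B = (1.486/0.015)·160·3.291^(2/3)·√0.014 = 4149 ft³/s.
Q_A = 558.4 ft³/s vs Q_B = 4149 ft³/s, so channel B carries more.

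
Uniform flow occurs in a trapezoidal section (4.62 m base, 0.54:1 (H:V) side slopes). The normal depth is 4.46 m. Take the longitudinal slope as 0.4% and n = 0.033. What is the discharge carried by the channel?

With bottom width b = 4.62 m and side slope z = 0.54: A = (b + zy)y = (4.62 + 0.54×4.46)×4.46 = 31.35 m²; P = b + 2y√(1+z²) = 4.62 + 2×4.46×1.136 = 14.76 m.
Hydraulic radius R = A/P = 31.35/14.76 = 2.124 m.
Manning's equation: Q = (1/n) A R^(2/3) S^(1/2) = (1/0.033) × 31.35 × 2.124^(2/3) × 0.004^(1/2) = 99.3 m³/s.

Q = 99.3 m³/s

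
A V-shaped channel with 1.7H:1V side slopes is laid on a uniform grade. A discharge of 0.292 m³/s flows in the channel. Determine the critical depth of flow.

At critical depth, Q² T / (g A³) = 1, i.e. A³/T = Q²/g = 0.292²/9.81 = 0.008692.
Trying y = 0.319 m: A³/T = 0.004773 — low.
Trying y = 0.421 m: A³/T = 0.01911 — high.
Trying y = 0.36 m: A³/T = 0.008737 — ≈ 0.008692.

y_c = 0.36 m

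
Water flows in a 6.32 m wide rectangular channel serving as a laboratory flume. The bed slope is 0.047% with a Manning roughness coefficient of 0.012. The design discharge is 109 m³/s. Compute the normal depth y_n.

Manning's equation rearranged: A R^(2/3) = nQ / (1·√S) = 0.012 × 109 / (√0.00047) = 60.33.
At y = 7.53 m: A R^(2/3) = 81.13 — high.
At y = 4.2 m: A R^(2/3) = 39.33 — low.
At y = 5.9 m: A R^(2/3) = 60.33 — close enough.

y_n = 5.9 m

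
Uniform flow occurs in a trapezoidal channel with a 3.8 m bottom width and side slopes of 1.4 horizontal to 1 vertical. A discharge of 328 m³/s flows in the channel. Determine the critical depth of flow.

At critical depth, Q² T / (g A³) = 1, i.e. A³/T = Q²/g = 328²/9.81 = 10970.
Try y = 4.24 m: A³/T = 4489 — short.
Try y = 6.66 m: A³/T = 29750 — over.
Try y = 5.26 m: A³/T = 10930 — close enough.

y_c = 5.26 m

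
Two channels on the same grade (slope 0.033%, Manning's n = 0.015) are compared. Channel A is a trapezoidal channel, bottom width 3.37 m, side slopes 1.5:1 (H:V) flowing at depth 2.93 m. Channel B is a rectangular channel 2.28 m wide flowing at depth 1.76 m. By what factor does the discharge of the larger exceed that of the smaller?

Channel A: With bottom width b = 3.37 m and side slope z = 1.5: A = (b + zy)y = (3.37 + 1.5×2.93)×2.93 = 22.75 m²; P = b + 2y√(1+z²) = 3.37 + 2×2.93×1.803 = 13.93 m. Hydraulic radius R = A/P = 22.75/13.93 = 1.633 m. Q_A = (1/0.015)·22.75·1.633^(2/3)·√0.00033 = 38.21 m³/s.
Channel B: Flow area A = b·y = 2.28 × 1.76 = 4.013 m². Wetted perimeter P = b + 2y = 2.28 + 2×1.76 = 5.8 m. Hydraulic radius R = A/P = 4.013/5.8 = 0.6919 m. Q_B = (1/0.015)·4.013·0.6919^(2/3)·√0.00033 = 3.802 m³/s.
The larger discharge is 38.21 m³/s and the smaller is 3.802 m³/s; the ratio is 10.

10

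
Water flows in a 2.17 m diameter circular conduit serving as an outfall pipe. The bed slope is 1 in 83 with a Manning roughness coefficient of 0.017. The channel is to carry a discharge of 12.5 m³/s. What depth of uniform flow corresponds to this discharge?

y_n = 1.45 m

Manning's equation rearranged: A R^(2/3) = nQ / (1·√S) = 0.017 × 12.5 / (√0.01205) = 1.936.
Trying y = 1.07 m: A R^(2/3) = 1.201 — low.
Trying y = 1.45 m: A R^(2/3) = 1.935 — ≈ 1.936.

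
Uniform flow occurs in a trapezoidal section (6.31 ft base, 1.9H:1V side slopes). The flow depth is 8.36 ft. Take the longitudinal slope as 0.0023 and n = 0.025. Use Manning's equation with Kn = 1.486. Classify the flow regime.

With bottom width b = 6.31 ft and side slope z = 1.9: A = (b + zy)y = (6.31 + 1.9×8.36)×8.36 = 185.5 ft²; P = b + 2y√(1+z²) = 6.31 + 2×8.36×2.147 = 42.21 ft.
Hydraulic radius R = A/P = 185.5/42.21 = 4.396 ft.
V = (1.486/n) R^(2/3) √S = (1.486/0.025) × 4.396^(2/3) × √0.0023 = 7.649 ft/s. Hydraulic depth D_h = A/T = 185.5/38.08 = 4.873 ft.
Froude number Fr = V/√(g·D_h) = 7.649/√(32.2×4.873) = 0.611, which is less than 1, so the flow is subcritical.

subcritical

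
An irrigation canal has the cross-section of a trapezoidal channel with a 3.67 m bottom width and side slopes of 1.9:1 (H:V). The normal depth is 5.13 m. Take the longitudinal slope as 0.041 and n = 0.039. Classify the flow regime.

supercritical

With bottom width b = 3.67 m and side slope z = 1.9: A = (b + zy)y = (3.67 + 1.9×5.13)×5.13 = 68.83 m²; P = b + 2y√(1+z²) = 3.67 + 2×5.13×2.147 = 25.7 m.
Hydraulic radius R = A/P = 68.83/25.7 = 2.678 m.
V = (1/n) R^(2/3) √S = (1/0.039) × 2.678^(2/3) × √0.041 = 10.01 m/s. Hydraulic depth D_h = A/T = 68.83/23.16 = 2.971 m.
Froude number Fr = V/√(g·D_h) = 10.01/√(9.81×2.971) = 1.85, which is greater than 1, so the flow is supercritical.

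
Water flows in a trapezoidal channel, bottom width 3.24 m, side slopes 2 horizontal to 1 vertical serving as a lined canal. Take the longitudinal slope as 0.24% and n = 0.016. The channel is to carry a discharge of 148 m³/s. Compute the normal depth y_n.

Manning's equation rearranged: A R^(2/3) = nQ / (1·√S) = 0.016 × 148 / (√0.0024) = 48.34.
Trying y = 2.85 m: A R^(2/3) = 34.77 — too small.
Trying y = 3.92 m: A R^(2/3) = 71.02 — too large.
Trying y = 3.31 m: A R^(2/3) = 48.45 — ≈ 48.34.

y_n = 3.31 m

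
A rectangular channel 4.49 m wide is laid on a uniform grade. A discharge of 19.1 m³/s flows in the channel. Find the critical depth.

For a rectangular channel, critical depth y_c = (q²/g)^(1/3) where q = Q/b = 19.1/4.49 = 4.254 m²/s.
So y_c = (4.254²/9.81)^(1/3) = 1.23 m.

y_c = 1.23 m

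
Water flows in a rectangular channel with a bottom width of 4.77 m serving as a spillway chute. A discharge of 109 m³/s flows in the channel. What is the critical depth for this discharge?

y_c = 3.76 m

For a rectangular channel, critical depth y_c = (q²/g)^(1/3) where q = Q/b = 109/4.77 = 22.85 m²/s.
So y_c = (22.85²/9.81)^(1/3) = 3.76 m.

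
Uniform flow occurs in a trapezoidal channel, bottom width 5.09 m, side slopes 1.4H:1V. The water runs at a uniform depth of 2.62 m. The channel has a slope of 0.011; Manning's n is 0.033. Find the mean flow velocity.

V = 4.4 m/s

With bottom width b = 5.09 m and side slope z = 1.4: A = (b + zy)y = (5.09 + 1.4×2.62)×2.62 = 22.95 m²; P = b + 2y√(1+z²) = 5.09 + 2×2.62×1.72 = 14.11 m.
Hydraulic radius R = A/P = 22.95/14.11 = 1.627 m.
From Manning's equation, V = (1/n) R^(2/3) S^(1/2) = (1/0.033) × 1.627^(2/3) × 0.011^(1/2) = 4.4 m/s.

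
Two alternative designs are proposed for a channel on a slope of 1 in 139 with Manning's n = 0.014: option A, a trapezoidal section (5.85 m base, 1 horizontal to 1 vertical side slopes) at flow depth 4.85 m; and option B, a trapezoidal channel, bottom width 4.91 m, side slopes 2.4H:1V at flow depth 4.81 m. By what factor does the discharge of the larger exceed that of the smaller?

1.52

Channel A: With bottom width b = 5.85 m and side slope z = 1: A = (b + zy)y = (5.85 + 1×4.85)×4.85 = 51.89 m²; P = b + 2y√(1+z²) = 5.85 + 2×4.85×1.414 = 19.57 m. Hydraulic radius R = A/P = 51.89/19.57 = 2.652 m. Q_A = (1/0.014)·51.89·2.652^(2/3)·√0.007194 = 602.4 m³/s.
Channel B: With bottom width b = 4.91 m and side slope z = 2.4: A = (b + zy)y = (4.91 + 2.4×4.81)×4.81 = 79.14 m²; P = b + 2y√(1+z²) = 4.91 + 2×4.81×2.6 = 29.92 m. Hydraulic radius R = A/P = 79.14/29.92 = 2.645 m. Q_B = (1/0.014)·79.14·2.645^(2/3)·√0.007194 = 917.1 m³/s.
The larger discharge is 917.1 m³/s and the smaller is 602.4 m³/s; the ratio is 1.52.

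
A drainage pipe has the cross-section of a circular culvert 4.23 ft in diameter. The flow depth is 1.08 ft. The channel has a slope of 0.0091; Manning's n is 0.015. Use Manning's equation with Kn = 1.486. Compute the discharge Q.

For a circular section of diameter D = 4.23 ft at depth y = 1.08 ft, the central angle is θ = 2 arccos(1 − 2y/D) = 2.119 rad. Then A = (D²/8)(θ − sin θ) = 2.83 ft² and P = Dθ/2 = 4.481 ft.
Hydraulic radius R = A/P = 2.83/4.481 = 0.6315 ft.
Manning's equation: Q = (1.486/n) A R^(2/3) S^(1/2) = (1.486/0.015) × 2.83 × 0.6315^(2/3) × 0.0091^(1/2) = 19.7 ft³/s.

Q = 19.7 ft³/s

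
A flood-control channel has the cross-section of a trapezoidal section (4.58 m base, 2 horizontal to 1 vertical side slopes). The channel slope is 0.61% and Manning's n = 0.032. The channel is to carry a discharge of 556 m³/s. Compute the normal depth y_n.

y_n = 6.16 m

Manning's equation rearranged: A R^(2/3) = nQ / (1·√S) = 0.032 × 556 / (√0.0061) = 227.8.
At y = 4.67 m: A R^(2/3) = 121.4 — too small.
At y = 6.16 m: A R^(2/3) = 228 — ≈ 227.8.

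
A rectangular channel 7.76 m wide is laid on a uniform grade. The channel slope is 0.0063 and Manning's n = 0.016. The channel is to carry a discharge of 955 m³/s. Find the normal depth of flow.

y_n = 12.1 m

Manning's equation rearranged: A R^(2/3) = nQ / (1·√S) = 0.016 × 955 / (√0.0063) = 192.5.
Trying y = 13.2 m: A R^(2/3) = 213 — over.
Trying y = 10.5 m: A R^(2/3) = 163.1 — short.
Trying y = 12.1 m: A R^(2/3) = 192.6 — close enough.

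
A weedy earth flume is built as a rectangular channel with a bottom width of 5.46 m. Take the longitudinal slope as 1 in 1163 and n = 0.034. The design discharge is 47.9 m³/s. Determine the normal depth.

y_n = 6.57 m

Manning's equation rearranged: A R^(2/3) = nQ / (1·√S) = 0.034 × 47.9 / (√0.0008598) = 55.54.
Try y = 7.13 m: A R^(2/3) = 61.26 — too large.
Try y = 5.21 m: A R^(2/3) = 41.96 — too small.
Try y = 6.57 m: A R^(2/3) = 55.58 — close enough.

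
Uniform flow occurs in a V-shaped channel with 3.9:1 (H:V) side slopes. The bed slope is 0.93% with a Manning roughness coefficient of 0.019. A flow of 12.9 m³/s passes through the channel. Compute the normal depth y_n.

Manning's equation rearranged: A R^(2/3) = nQ / (1·√S) = 0.019 × 12.9 / (√0.0093) = 2.542.
Trying y = 0.916 m: A R^(2/3) = 1.903 — low.
Trying y = 1.3 m: A R^(2/3) = 4.842 — high.
Trying y = 1.02 m: A R^(2/3) = 2.536 — close enough.

y_n = 1.02 m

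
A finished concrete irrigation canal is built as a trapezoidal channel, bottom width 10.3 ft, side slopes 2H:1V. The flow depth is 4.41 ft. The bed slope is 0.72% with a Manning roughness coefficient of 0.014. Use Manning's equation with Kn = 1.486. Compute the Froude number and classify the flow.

supercritical

With bottom width b = 10.3 ft and side slope z = 2: A = (b + zy)y = (10.3 + 2×4.41)×4.41 = 84.32 ft²; P = b + 2y√(1+z²) = 10.3 + 2×4.41×2.236 = 30.02 ft.
Hydraulic radius R = A/P = 84.32/30.02 = 2.809 ft.
V = (1.486/n) R^(2/3) √S = (1.486/0.014) × 2.809^(2/3) × √0.0072 = 17.93 ft/s. Hydraulic depth D_h = A/T = 84.32/27.94 = 3.018 ft.
Froude number Fr = V/√(g·D_h) = 17.93/√(32.2×3.018) = 1.82, which is greater than 1, so the flow is supercritical.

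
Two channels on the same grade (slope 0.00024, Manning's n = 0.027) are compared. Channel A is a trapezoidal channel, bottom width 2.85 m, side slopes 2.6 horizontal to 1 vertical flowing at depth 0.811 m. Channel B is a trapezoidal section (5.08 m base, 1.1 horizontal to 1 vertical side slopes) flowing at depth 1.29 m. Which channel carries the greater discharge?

Channel A: With bottom width b = 2.85 m and side slope z = 2.6: A = (b + zy)y = (2.85 + 2.6×0.811)×0.811 = 4.021 m²; P = b + 2y√(1+z²) = 2.85 + 2×0.811×2.786 = 7.368 m. Hydraulic radius R = A/P = 4.021/7.368 = 0.5458 m. Q_A = (1/0.027)·4.021·0.5458^(2/3)·√0.00024 = 1.541 m³/s.
Channel B: With bottom width b = 5.08 m and side slope z = 1.1: A = (b + zy)y = (5.08 + 1.1×1.29)×1.29 = 8.384 m²; P = b + 2y√(1+z²) = 5.08 + 2×1.29×1.487 = 8.915 m. Hydraulic radius R = A/P = 8.384/8.915 = 0.9404 m. Q_B = (1/0.027)·8.384·0.9404^(2/3)·√0.00024 = 4.617 m³/s.
Q_A = 1.541 m³/s vs Q_B = 4.617 m³/s, so channel B carries more.

channel B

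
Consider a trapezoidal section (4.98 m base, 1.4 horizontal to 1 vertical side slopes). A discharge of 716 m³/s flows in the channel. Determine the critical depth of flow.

At critical depth, Q² T / (g A³) = 1, i.e. A³/T = Q²/g = 716²/9.81 = 52260.
Try y = 8.43 m: A³/T = 99060 — high.
Try y = 7.25 m: A³/T = 52210 — matches.

y_c = 7.25 m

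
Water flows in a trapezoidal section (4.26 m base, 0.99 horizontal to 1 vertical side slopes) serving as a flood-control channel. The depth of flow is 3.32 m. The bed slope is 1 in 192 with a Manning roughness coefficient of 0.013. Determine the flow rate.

With bottom width b = 4.26 m and side slope z = 0.99: A = (b + zy)y = (4.26 + 0.99×3.32)×3.32 = 25.06 m²; P = b + 2y√(1+z²) = 4.26 + 2×3.32×1.407 = 13.6 m.
Hydraulic radius R = A/P = 25.06/13.6 = 1.842 m.
Manning's equation: Q = (1/n) A R^(2/3) S^(1/2) = (1/0.013) × 25.06 × 1.842^(2/3) × 0.005208^(1/2) = 209 m³/s.

Q = 209 m³/s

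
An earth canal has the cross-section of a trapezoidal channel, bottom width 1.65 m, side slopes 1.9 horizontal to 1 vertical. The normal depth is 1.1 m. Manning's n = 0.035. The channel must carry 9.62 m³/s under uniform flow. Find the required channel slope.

With bottom width b = 1.65 m and side slope z = 1.9: A = (b + zy)y = (1.65 + 1.9×1.1)×1.1 = 4.114 m²; P = b + 2y√(1+z²) = 1.65 + 2×1.1×2.147 = 6.374 m.
Hydraulic radius R = A/P = 4.114/6.374 = 0.6455 m.
From Manning's equation, S = [nQ / (1 A R^(2/3))]² = [0.035 × 9.62 / (1 × 4.114 × 0.6455^(2/3))]² = 0.012.

S = 0.012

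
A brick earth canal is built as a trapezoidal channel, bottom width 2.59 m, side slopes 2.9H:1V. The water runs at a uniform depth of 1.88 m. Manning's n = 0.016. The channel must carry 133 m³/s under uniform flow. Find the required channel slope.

With bottom width b = 2.59 m and side slope z = 2.9: A = (b + zy)y = (2.59 + 2.9×1.88)×1.88 = 15.12 m²; P = b + 2y√(1+z²) = 2.59 + 2×1.88×3.068 = 14.12 m.
Hydraulic radius R = A/P = 15.12/14.12 = 1.07 m.
From Manning's equation, S = [nQ / (1 A R^(2/3))]² = [0.016 × 133 / (1 × 15.12 × 1.07^(2/3))]² = 0.0181.

S = 0.0181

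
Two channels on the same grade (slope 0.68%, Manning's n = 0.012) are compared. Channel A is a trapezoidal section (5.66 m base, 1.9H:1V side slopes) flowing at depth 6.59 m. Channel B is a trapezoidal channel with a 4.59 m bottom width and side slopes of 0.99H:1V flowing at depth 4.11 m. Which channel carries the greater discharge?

Channel A: With bottom width b = 5.66 m and side slope z = 1.9: A = (b + zy)y = (5.66 + 1.9×6.59)×6.59 = 119.8 m²; P = b + 2y√(1+z²) = 5.66 + 2×6.59×2.147 = 33.96 m. Hydraulic radius R = A/P = 119.8/33.96 = 3.528 m. Q_A = (1/0.012)·119.8·3.528^(2/3)·√0.0068 = 1908 m³/s.
Channel B: With bottom width b = 4.59 m and side slope z = 0.99: A = (b + zy)y = (4.59 + 0.99×4.11)×4.11 = 35.59 m²; P = b + 2y√(1+z²) = 4.59 + 2×4.11×1.407 = 16.16 m. Hydraulic radius R = A/P = 35.59/16.16 = 2.203 m. Q_B = (1/0.012)·35.59·2.203^(2/3)·√0.0068 = 414 m³/s.
Q_A = 1908 m³/s vs Q_B = 414 m³/s, so channel A carries more.

channel A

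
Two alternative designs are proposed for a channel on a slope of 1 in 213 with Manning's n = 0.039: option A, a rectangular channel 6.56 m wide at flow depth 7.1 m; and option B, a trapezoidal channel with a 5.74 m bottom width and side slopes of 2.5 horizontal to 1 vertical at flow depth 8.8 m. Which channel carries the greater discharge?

channel B

Channel A: Flow area A = b·y = 6.56 × 7.1 = 46.58 m². Wetted perimeter P = b + 2y = 6.56 + 2×7.1 = 20.76 m. Hydraulic radius R = A/P = 46.58/20.76 = 2.244 m. Q_A = (1/0.039)·46.58·2.244^(2/3)·√0.004695 = 140.2 m³/s.
Channel B: With bottom width b = 5.74 m and side slope z = 2.5: A = (b + zy)y = (5.74 + 2.5×8.8)×8.8 = 244.1 m²; P = b + 2y√(1+z²) = 5.74 + 2×8.8×2.693 = 53.13 m. Hydraulic radius R = A/P = 244.1/53.13 = 4.595 m. Q_B = (1/0.039)·244.1·4.595^(2/3)·√0.004695 = 1185 m³/s.
Q_A = 140.2 m³/s vs Q_B = 1185 m³/s, so channel B carries more.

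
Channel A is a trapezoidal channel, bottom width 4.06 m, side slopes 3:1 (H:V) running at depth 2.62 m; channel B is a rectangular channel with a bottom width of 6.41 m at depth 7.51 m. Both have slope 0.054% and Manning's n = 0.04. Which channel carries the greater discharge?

Channel A: With bottom width b = 4.06 m and side slope z = 3: A = (b + zy)y = (4.06 + 3×2.62)×2.62 = 31.23 m²; P = b + 2y√(1+z²) = 4.06 + 2×2.62×3.162 = 20.63 m. Hydraulic radius R = A/P = 31.23/20.63 = 1.514 m. Q_A = (1/0.04)·31.23·1.514^(2/3)·√0.00054 = 23.92 m³/s.
Channel B: Flow area A = b·y = 6.41 × 7.51 = 48.14 m². Wetted perimeter P = b + 2y = 6.41 + 2×7.51 = 21.43 m. Hydraulic radius R = A/P = 48.14/21.43 = 2.246 m. Q_B = (1/0.04)·48.14·2.246^(2/3)·√0.00054 = 47.97 m³/s.
Q_A = 23.92 m³/s vs Q_B = 47.97 m³/s, so channel B carries more.

channel B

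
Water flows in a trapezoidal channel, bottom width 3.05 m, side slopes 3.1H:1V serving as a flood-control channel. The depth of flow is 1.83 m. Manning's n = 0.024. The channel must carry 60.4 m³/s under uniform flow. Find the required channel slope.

With bottom width b = 3.05 m and side slope z = 3.1: A = (b + zy)y = (3.05 + 3.1×1.83)×1.83 = 15.96 m²; P = b + 2y√(1+z²) = 3.05 + 2×1.83×3.257 = 14.97 m.
Hydraulic radius R = A/P = 15.96/14.97 = 1.066 m.
From Manning's equation, S = [nQ / (1 A R^(2/3))]² = [0.024 × 60.4 / (1 × 15.96 × 1.066^(2/3))]² = 0.00757.

S = 0.00757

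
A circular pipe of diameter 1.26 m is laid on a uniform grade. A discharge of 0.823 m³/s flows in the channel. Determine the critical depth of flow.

At critical depth, Q² T / (g A³) = 1, i.e. A³/T = Q²/g = 0.823²/9.81 = 0.06904.
Try y = 0.432 m: A³/T = 0.0452 — low.
Try y = 0.585 m: A³/T = 0.1449 — high.
Try y = 0.482 m: A³/T = 0.06894 — matches.

y_c = 0.482 m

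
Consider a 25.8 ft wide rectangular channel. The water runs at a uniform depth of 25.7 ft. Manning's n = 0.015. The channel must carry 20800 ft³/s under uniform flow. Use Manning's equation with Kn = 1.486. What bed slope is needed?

S = 0.0057

Flow area A = b·y = 25.8 × 25.7 = 663.1 ft². Wetted perimeter P = b + 2y = 25.8 + 2×25.7 = 77.2 ft.
Hydraulic radius R = A/P = 663.1/77.2 = 8.589 ft.
From Manning's equation, S = [nQ / (1.486 A R^(2/3))]² = [0.015 × 20800 / (1.486 × 663.1 × 8.589^(2/3))]² = 0.0057.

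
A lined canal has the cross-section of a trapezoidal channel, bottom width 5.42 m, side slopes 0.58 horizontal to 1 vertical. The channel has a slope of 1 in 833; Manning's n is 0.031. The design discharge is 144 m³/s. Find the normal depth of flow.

Manning's equation rearranged: A R^(2/3) = nQ / (1·√S) = 0.031 × 144 / (√0.0012) = 128.8.
Try y = 8.38 m: A R^(2/3) = 197.6 — too large.
Try y = 6.69 m: A R^(2/3) = 128.8 — matches.

y_n = 6.69 m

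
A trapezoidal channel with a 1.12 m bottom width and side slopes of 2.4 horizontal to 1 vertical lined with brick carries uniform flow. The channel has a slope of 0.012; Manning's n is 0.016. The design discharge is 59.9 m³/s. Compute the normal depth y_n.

Manning's equation rearranged: A R^(2/3) = nQ / (1·√S) = 0.016 × 59.9 / (√0.012) = 8.749.
At y = 2.09 m: A R^(2/3) = 13.41 — too large.
At y = 1.23 m: A R^(2/3) = 3.821 — too small.
At y = 1.75 m: A R^(2/3) = 8.749 — ≈ 8.749.

y_n = 1.75 m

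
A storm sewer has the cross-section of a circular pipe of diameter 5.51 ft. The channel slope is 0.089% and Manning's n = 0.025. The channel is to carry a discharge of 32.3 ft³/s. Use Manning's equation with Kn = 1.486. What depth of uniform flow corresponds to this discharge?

y_n = 3.13 ft

Manning's equation rearranged: A R^(2/3) = nQ / (1.486·√S) = 0.025 × 32.3 / (1.486 × √0.00089) = 18.21.
Trying y = 3.73 ft: A R^(2/3) = 23.63 — too large.
Trying y = 2.35 ft: A R^(2/3) = 11.17 — too small.
Trying y = 3.13 ft: A R^(2/3) = 18.21 — ≈ 18.21.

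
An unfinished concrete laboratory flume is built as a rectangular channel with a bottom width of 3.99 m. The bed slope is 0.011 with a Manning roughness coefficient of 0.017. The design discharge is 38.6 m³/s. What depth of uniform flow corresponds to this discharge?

y_n = 1.67 m

Manning's equation rearranged: A R^(2/3) = nQ / (1·√S) = 0.017 × 38.6 / (√0.011) = 6.257.
Try y = 1.2 m: A R^(2/3) = 3.95 — low.
Try y = 1.88 m: A R^(2/3) = 7.34 — high.
Try y = 1.67 m: A R^(2/3) = 6.253 — matches.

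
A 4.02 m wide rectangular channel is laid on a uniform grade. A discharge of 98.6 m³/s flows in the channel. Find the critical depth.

y_c = 3.94 m

For a rectangular channel, critical depth y_c = (q²/g)^(1/3) where q = Q/b = 98.6/4.02 = 24.53 m²/s.
So y_c = (24.53²/9.81)^(1/3) = 3.94 m.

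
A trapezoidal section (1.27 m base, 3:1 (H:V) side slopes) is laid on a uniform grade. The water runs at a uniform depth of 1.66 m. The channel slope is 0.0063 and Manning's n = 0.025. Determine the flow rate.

Q = 30.3 m³/s

With bottom width b = 1.27 m and side slope z = 3: A = (b + zy)y = (1.27 + 3×1.66)×1.66 = 10.38 m²; P = b + 2y√(1+z²) = 1.27 + 2×1.66×3.162 = 11.77 m.
Hydraulic radius R = A/P = 10.38/11.77 = 0.8816 m.
Manning's equation: Q = (1/n) A R^(2/3) S^(1/2) = (1/0.025) × 10.38 × 0.8816^(2/3) × 0.0063^(1/2) = 30.3 m³/s.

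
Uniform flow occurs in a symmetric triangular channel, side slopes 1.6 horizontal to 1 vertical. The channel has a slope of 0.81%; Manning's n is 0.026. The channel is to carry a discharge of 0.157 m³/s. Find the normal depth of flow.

Manning's equation rearranged: A R^(2/3) = nQ / (1·√S) = 0.026 × 0.157 / (√0.0081) = 0.04536.
At y = 0.265 m: A R^(2/3) = 0.02616 — short.
At y = 0.326 m: A R^(2/3) = 0.04546 — matches.

y_n = 0.326 m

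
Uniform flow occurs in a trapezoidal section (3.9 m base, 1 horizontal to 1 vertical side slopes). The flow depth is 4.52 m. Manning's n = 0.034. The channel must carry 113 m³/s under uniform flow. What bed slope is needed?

With bottom width b = 3.9 m and side slope z = 1: A = (b + zy)y = (3.9 + 1×4.52)×4.52 = 38.06 m²; P = b + 2y√(1+z²) = 3.9 + 2×4.52×1.414 = 16.68 m.
Hydraulic radius R = A/P = 38.06/16.68 = 2.281 m.
From Manning's equation, S = [nQ / (1 A R^(2/3))]² = [0.034 × 113 / (1 × 38.06 × 2.281^(2/3))]² = 0.00339.

S = 0.00339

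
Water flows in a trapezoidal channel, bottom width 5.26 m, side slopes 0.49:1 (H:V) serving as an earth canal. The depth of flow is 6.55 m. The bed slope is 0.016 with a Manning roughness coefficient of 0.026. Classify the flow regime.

supercritical

With bottom width b = 5.26 m and side slope z = 0.49: A = (b + zy)y = (5.26 + 0.49×6.55)×6.55 = 55.48 m²; P = b + 2y√(1+z²) = 5.26 + 2×6.55×1.114 = 19.85 m.
Hydraulic radius R = A/P = 55.48/19.85 = 2.795 m.
V = (1/n) R^(2/3) √S = (1/0.026) × 2.795^(2/3) × √0.016 = 9.653 m/s. Hydraulic depth D_h = A/T = 55.48/11.68 = 4.75 m.
Froude number Fr = V/√(g·D_h) = 9.653/√(9.81×4.75) = 1.41, which is greater than 1, so the flow is supercritical.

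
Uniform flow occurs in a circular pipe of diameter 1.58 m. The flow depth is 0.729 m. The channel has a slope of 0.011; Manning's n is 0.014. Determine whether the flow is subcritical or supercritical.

For a circular section of diameter D = 1.58 m at depth y = 0.729 m, the central angle is θ = 2 arccos(1 − 2y/D) = 2.987 rad. Then A = (D²/8)(θ − sin θ) = 0.884 m² and P = Dθ/2 = 2.36 m.
Hydraulic radius R = A/P = 0.884/2.36 = 0.3746 m.
V = (1/n) R^(2/3) √S = (1/0.014) × 0.3746^(2/3) × √0.011 = 3.893 m/s. Hydraulic depth D_h = A/T = 0.884/1.575 = 0.5612 m.
Froude number Fr = V/√(g·D_h) = 3.893/√(9.81×0.5612) = 1.66, which is greater than 1, so the flow is supercritical.

supercritical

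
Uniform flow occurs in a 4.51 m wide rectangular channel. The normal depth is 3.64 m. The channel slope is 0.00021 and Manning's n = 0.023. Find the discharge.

Flow area A = b·y = 4.51 × 3.64 = 16.42 m². Wetted perimeter P = b + 2y = 4.51 + 2×3.64 = 11.79 m.
Hydraulic radius R = A/P = 16.42/11.79 = 1.392 m.
Manning's equation: Q = (1/n) A R^(2/3) S^(1/2) = (1/0.023) × 16.42 × 1.392^(2/3) × 0.00021^(1/2) = 12.9 m³/s.

Q = 12.9 m³/s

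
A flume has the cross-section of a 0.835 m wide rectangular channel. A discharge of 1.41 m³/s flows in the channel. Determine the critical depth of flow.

y_c = 0.662 m

For a rectangular channel, critical depth y_c = (q²/g)^(1/3) where q = Q/b = 1.41/0.835 = 1.689 m²/s.
So y_c = (1.689²/9.81)^(1/3) = 0.662 m.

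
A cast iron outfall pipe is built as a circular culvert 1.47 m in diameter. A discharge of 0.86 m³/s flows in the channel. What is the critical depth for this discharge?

At critical depth, Q² T / (g A³) = 1, i.e. A³/T = Q²/g = 0.86²/9.81 = 0.07539.
Try y = 0.6 m: A³/T = 0.1912 — high.
Try y = 0.471 m: A³/T = 0.0752 — close enough.

y_c = 0.471 m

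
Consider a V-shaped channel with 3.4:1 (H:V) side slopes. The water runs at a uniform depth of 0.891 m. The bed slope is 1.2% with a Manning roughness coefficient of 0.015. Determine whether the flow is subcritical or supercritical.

supercritical

For a triangular section with side slope z = 3.4: A = zy² = 3.4×0.891² = 2.699 m²; P = 2y√(1+z²) = 2×0.891×3.544 = 6.315 m.
Hydraulic radius R = A/P = 2.699/6.315 = 0.4274 m.
V = (1/n) R^(2/3) √S = (1/0.015) × 0.4274^(2/3) × √0.012 = 4.144 m/s. Hydraulic depth D_h = A/T = 2.699/6.059 = 0.4455 m.
Froude number Fr = V/√(g·D_h) = 4.144/√(9.81×0.4455) = 1.98, which is greater than 1, so the flow is supercritical.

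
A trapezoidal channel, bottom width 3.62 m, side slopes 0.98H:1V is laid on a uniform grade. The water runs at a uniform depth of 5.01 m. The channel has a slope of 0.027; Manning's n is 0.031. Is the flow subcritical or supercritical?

With bottom width b = 3.62 m and side slope z = 0.98: A = (b + zy)y = (3.62 + 0.98×5.01)×5.01 = 42.73 m²; P = b + 2y√(1+z²) = 3.62 + 2×5.01×1.4 = 17.65 m.
Hydraulic radius R = A/P = 42.73/17.65 = 2.421 m.
V = (1/n) R^(2/3) √S = (1/0.031) × 2.421^(2/3) × √0.027 = 9.558 m/s. Hydraulic depth D_h = A/T = 42.73/13.44 = 3.18 m.
Froude number Fr = V/√(g·D_h) = 9.558/√(9.81×3.18) = 1.71, which is greater than 1, so the flow is supercritical.

supercritical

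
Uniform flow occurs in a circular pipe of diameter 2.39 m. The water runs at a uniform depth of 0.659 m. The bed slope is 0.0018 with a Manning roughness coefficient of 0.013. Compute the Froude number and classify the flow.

For a circular section of diameter D = 2.39 m at depth y = 0.659 m, the central angle is θ = 2 arccos(1 − 2y/D) = 2.211 rad. Then A = (D²/8)(θ − sin θ) = 1.006 m² and P = Dθ/2 = 2.643 m.
Hydraulic radius R = A/P = 1.006/2.643 = 0.3809 m.
V = (1/n) R^(2/3) √S = (1/0.013) × 0.3809^(2/3) × √0.0018 = 1.715 m/s. Hydraulic depth D_h = A/T = 1.006/2.136 = 0.4712 m.
Froude number Fr = V/√(g·D_h) = 1.715/√(9.81×0.4712) = 0.798, which is less than 1, so the flow is subcritical.

subcritical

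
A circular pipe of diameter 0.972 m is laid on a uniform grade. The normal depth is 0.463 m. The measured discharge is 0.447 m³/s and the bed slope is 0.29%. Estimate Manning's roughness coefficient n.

n = 0.016

For a circular section of diameter D = 0.972 m at depth y = 0.463 m, the central angle is θ = 2 arccos(1 − 2y/D) = 3.047 rad. Then A = (D²/8)(θ − sin θ) = 0.3487 m² and P = Dθ/2 = 1.481 m.
Hydraulic radius R = A/P = 0.3487/1.481 = 0.2355 m.
Rearranging Manning's equation: n = (1/Q) A R^(2/3) S^(1/2) = (1/0.447) × 0.3487 × 0.2355^(2/3) × √0.0029 = 0.016.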